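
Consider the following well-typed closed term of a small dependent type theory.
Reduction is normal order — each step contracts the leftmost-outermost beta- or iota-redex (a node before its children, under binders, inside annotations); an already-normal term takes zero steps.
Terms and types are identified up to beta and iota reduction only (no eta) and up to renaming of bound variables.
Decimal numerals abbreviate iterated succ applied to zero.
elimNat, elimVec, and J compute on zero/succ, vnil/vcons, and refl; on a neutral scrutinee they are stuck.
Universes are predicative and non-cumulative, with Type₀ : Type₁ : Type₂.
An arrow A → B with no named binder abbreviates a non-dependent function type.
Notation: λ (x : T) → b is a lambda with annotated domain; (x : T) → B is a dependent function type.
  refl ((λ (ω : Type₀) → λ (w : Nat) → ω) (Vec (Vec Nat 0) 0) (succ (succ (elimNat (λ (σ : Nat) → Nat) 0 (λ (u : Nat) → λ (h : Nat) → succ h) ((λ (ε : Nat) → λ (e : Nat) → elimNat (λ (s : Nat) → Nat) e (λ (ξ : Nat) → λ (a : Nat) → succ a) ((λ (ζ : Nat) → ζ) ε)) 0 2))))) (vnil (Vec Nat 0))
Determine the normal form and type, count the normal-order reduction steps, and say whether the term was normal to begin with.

reduced normal form:
  refl (Vec (Vec Nat 0) 0) (vnil (Vec Nat 0))
type:
  Eq (Vec (Vec Nat 0) 0) (vnil (Vec Nat 0)) (vnil (Vec Nat 0))
reduction steps (normal order): 2
started in normal form: no
first contracted redex: a beta-redex


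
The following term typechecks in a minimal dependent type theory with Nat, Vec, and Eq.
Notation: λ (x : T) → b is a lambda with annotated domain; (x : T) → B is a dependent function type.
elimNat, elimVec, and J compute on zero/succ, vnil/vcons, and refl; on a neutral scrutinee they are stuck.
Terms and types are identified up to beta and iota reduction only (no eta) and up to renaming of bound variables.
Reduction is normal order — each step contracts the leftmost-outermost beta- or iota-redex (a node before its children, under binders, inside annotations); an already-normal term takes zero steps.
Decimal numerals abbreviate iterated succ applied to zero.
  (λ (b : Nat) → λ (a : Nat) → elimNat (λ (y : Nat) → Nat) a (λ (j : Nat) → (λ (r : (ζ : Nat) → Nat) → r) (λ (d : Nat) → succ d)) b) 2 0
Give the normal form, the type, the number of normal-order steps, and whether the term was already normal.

reduced normal form:
  2
the term's type:
  Nat
reduction steps (normal order): 11
started in normal form: no
first redex: a beta-redex


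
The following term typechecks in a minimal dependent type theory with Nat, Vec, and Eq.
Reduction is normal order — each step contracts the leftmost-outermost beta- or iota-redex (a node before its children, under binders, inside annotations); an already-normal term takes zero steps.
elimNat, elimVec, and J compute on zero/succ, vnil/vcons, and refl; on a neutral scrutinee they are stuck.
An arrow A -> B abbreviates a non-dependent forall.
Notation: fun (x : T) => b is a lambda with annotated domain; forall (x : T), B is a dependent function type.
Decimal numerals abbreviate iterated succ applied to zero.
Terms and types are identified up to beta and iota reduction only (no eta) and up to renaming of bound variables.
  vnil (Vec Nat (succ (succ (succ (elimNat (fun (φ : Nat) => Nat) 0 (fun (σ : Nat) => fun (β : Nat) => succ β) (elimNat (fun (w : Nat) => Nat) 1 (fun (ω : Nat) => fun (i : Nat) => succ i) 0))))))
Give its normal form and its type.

resulting normal form:
  vnil (Vec Nat 4)
type:
  Vec (Vec Nat 4) 0


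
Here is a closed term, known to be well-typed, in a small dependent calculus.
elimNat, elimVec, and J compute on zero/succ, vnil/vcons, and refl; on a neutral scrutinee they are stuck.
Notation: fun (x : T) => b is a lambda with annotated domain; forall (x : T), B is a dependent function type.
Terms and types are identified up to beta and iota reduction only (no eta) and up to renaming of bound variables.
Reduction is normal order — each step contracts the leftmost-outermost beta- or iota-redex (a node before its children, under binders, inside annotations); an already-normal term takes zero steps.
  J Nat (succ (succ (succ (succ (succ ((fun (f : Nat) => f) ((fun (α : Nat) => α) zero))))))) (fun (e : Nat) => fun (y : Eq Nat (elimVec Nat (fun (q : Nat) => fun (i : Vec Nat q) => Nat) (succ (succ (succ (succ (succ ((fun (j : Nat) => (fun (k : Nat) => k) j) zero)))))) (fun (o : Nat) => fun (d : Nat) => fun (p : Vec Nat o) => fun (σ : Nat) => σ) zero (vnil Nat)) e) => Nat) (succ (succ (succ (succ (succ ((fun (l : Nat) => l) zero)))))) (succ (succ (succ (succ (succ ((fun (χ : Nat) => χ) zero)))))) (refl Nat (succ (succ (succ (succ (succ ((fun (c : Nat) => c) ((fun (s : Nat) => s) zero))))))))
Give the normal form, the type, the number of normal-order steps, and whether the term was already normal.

normal form:
  succ (succ (succ (succ (succ zero))))
type:
  Nat
normal-order step count: 2
term was already normal: no
first contracted redex: a J iota-redex


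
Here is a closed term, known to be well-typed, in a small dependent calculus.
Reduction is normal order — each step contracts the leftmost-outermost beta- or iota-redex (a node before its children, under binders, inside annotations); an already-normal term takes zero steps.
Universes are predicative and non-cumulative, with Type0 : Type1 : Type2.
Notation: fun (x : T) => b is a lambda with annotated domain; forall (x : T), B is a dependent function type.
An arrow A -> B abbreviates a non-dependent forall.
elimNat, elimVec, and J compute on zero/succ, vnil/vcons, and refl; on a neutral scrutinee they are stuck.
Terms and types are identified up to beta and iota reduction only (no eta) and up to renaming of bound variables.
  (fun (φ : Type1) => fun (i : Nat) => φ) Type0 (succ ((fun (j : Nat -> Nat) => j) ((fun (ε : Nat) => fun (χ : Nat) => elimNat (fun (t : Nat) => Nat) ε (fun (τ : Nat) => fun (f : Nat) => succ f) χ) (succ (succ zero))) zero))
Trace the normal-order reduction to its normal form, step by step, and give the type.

reduction (normal order):
  (fun (φ : Type1) => fun (i : Nat) => φ) Type0 (succ ((fun (j : Nat -> Nat) => j) ((fun (ε : Nat) => fun (χ : Nat) => elimNat (fun (t : Nat) => Nat) ε (fun (τ : Nat) => fun (f : Nat) => succ f) χ) (succ (succ zero))) zero))
  ~> (fun (φ : Nat) => Type0) (succ ((fun (i : Nat -> Nat) => i) ((fun (j : Nat) => fun (ε : Nat) => elimNat (fun (χ : Nat) => Nat) j (fun (t : Nat) => fun (τ : Nat) => succ τ) ε) (succ (succ zero))) zero))
  ~> Type0
inferred type:
  Type1


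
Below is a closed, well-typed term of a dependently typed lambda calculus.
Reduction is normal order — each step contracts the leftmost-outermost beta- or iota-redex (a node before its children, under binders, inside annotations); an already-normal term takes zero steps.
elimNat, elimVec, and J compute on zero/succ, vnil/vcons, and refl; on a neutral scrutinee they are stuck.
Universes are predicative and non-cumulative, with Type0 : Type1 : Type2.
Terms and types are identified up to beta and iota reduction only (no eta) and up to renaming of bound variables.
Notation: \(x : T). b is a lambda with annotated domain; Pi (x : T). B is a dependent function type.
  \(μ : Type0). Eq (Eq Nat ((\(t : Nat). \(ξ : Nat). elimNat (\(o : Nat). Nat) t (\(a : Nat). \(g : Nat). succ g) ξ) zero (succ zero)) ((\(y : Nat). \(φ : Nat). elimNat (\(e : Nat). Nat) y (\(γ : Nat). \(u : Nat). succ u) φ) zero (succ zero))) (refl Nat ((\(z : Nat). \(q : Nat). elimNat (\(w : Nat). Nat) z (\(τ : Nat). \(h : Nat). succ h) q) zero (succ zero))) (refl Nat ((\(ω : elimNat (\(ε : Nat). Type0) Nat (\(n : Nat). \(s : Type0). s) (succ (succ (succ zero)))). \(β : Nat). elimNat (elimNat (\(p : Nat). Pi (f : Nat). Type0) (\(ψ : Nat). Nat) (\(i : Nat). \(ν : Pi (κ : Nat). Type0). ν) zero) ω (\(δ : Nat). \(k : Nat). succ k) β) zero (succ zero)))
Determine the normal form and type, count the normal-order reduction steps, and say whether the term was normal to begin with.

reduced normal form:
  \(μ : Type0). Eq (Eq Nat (succ zero) (succ zero)) (refl Nat (succ zero)) (refl Nat (succ zero))
type:
  Pi (μ : Type0). Type0
normal-order step count: 24
term was already normal: no
first contracted redex: a beta-redex


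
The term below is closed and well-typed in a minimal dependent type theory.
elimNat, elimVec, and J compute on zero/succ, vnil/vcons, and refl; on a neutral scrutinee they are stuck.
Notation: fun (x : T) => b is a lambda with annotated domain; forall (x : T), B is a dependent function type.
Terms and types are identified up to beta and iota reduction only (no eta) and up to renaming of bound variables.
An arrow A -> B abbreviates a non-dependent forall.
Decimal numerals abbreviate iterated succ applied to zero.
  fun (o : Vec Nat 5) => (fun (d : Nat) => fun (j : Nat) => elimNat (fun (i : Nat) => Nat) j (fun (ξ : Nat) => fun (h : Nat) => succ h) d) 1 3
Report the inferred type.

inferred type:
  Vec Nat 5 -> Nat


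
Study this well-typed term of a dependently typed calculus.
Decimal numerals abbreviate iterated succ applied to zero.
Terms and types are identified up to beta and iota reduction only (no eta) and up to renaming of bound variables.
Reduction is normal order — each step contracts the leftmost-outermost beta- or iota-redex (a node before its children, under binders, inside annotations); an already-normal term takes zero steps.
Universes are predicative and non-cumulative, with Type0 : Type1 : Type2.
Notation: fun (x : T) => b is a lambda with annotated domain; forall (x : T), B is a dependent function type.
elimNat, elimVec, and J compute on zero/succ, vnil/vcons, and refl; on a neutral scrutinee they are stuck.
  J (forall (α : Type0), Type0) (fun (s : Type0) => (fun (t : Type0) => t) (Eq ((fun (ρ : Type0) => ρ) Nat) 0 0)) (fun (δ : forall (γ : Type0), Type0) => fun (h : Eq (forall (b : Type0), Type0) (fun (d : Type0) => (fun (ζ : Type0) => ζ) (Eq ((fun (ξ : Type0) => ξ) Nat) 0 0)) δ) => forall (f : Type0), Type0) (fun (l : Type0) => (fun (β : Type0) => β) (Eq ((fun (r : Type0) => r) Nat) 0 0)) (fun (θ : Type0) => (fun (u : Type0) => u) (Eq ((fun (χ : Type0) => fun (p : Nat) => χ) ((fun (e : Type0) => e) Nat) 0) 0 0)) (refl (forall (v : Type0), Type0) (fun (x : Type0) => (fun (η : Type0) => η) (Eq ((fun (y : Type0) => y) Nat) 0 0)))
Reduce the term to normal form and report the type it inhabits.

resulting normal form:
  fun (α : Type0) => Eq Nat 0 0
type:
  forall (α : Type0), Type0
observation: contracting a J iota-redex first, the term normalizes in 3 steps.


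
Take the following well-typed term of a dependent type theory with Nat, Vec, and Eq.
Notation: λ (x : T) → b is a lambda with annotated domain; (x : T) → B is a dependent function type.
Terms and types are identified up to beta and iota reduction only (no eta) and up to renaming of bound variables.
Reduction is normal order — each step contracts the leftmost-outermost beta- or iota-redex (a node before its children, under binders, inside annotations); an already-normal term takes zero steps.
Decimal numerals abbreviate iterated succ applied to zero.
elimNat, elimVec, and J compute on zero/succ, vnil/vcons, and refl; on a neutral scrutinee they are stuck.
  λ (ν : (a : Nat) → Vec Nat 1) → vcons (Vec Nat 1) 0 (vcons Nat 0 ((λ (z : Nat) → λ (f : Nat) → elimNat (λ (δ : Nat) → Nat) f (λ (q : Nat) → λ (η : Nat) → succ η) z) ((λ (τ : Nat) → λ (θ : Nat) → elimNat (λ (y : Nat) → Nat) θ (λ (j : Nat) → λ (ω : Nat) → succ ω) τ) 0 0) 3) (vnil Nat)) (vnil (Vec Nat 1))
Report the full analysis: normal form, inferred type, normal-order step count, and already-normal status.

reduced normal form:
  λ (ν : (a : Nat) → Vec Nat 1) → vcons (Vec Nat 1) 0 (vcons Nat 0 3 (vnil Nat)) (vnil (Vec Nat 1))
inferred type:
  (ν : (a : Nat) → Vec Nat 1) → Vec (Vec Nat 1) 1
steps to reach normal form (normal order): 6
started in normal form: no
first contracted redex: a beta-redex


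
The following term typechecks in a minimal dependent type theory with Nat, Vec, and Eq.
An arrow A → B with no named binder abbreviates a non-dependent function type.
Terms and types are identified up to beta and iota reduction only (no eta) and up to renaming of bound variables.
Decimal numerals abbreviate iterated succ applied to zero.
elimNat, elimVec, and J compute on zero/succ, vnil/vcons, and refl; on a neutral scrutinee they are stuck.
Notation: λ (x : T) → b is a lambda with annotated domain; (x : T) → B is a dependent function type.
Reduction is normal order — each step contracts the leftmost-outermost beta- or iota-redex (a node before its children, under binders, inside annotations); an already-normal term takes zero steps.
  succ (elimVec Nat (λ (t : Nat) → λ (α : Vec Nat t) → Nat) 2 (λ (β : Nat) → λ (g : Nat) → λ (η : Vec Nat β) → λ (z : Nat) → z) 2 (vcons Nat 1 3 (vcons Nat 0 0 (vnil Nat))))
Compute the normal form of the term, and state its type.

resulting normal form:
  3
the term's type:
  Nat


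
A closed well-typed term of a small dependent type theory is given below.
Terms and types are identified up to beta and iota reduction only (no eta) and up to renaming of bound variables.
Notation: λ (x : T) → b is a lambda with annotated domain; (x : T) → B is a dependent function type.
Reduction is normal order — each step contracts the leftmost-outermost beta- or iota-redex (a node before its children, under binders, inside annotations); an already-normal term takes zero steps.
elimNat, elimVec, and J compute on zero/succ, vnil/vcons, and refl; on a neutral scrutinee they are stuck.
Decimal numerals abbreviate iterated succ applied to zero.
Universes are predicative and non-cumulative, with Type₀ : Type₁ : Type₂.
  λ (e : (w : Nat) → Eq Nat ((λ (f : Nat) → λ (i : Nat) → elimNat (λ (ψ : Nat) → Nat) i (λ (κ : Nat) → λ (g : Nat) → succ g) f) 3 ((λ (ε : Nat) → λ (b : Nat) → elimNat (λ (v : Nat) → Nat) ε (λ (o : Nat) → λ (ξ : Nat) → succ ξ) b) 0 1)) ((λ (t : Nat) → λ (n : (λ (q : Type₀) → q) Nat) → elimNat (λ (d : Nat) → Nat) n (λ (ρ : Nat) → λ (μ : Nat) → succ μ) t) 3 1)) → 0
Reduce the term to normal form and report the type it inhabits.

resulting normal form:
  λ (e : (w : Nat) → Eq Nat 4 4) → 0
type:
  (e : (w : Nat) → Eq Nat 4 4) → Nat


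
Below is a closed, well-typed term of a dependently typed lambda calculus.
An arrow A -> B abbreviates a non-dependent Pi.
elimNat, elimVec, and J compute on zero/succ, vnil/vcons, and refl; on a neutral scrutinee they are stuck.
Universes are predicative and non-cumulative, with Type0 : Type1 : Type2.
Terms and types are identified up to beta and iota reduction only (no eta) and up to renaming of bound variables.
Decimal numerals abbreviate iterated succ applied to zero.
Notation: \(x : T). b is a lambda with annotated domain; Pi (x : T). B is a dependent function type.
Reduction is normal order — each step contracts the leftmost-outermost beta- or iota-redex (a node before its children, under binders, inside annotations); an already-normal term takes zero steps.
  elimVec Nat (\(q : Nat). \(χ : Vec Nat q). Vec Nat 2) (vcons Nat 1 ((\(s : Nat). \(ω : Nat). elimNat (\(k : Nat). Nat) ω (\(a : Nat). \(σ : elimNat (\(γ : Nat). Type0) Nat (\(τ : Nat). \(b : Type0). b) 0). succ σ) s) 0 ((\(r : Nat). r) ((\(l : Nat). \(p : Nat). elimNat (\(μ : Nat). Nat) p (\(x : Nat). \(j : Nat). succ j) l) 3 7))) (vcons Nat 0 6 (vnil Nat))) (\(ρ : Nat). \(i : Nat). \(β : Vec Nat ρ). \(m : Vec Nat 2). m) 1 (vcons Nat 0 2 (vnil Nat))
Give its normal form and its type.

resulting normal form:
  vcons Nat 1 10 (vcons Nat 0 6 (vnil Nat))
type:
  Vec Nat 2
observation: 22 normal-order steps separate the term from its normal form.


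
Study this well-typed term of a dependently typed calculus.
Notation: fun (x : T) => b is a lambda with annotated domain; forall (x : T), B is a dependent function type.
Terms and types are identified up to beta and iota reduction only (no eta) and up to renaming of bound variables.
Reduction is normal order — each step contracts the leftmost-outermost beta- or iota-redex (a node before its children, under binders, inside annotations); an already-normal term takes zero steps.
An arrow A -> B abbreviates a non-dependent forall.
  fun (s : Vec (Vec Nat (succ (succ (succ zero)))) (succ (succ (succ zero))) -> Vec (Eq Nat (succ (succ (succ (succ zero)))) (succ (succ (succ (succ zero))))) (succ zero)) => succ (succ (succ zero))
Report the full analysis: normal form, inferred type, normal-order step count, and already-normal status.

reduced normal form:
  fun (s : Vec (Vec Nat (succ (succ (succ zero)))) (succ (succ (succ zero))) -> Vec (Eq Nat (succ (succ (succ (succ zero)))) (succ (succ (succ (succ zero))))) (succ zero)) => succ (succ (succ zero))
inferred type:
  (Vec (Vec Nat (succ (succ (succ zero)))) (succ (succ (succ zero))) -> Vec (Eq Nat (succ (succ (succ (succ zero)))) (succ (succ (succ (succ zero))))) (succ zero)) -> Nat
reduction steps (normal order): 0
term was already normal: yes


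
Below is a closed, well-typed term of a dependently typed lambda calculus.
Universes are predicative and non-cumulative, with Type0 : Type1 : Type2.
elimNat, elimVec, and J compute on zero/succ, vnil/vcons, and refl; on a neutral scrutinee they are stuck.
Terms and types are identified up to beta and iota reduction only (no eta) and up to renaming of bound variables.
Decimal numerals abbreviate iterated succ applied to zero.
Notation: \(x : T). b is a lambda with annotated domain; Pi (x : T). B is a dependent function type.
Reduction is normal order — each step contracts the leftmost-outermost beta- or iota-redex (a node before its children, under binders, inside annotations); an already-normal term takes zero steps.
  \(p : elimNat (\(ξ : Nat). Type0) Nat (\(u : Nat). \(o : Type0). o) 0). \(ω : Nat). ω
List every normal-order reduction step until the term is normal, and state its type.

normal-order reduction sequence:
  \(p : elimNat (\(ξ : Nat). Type0) Nat (\(u : Nat). \(o : Type0). o) 0). \(ω : Nat). ω
  ~> \(p : Nat). \(ξ : Nat). ξ
the term's type:
  Pi (p : Nat). Pi (ξ : Nat). Nat


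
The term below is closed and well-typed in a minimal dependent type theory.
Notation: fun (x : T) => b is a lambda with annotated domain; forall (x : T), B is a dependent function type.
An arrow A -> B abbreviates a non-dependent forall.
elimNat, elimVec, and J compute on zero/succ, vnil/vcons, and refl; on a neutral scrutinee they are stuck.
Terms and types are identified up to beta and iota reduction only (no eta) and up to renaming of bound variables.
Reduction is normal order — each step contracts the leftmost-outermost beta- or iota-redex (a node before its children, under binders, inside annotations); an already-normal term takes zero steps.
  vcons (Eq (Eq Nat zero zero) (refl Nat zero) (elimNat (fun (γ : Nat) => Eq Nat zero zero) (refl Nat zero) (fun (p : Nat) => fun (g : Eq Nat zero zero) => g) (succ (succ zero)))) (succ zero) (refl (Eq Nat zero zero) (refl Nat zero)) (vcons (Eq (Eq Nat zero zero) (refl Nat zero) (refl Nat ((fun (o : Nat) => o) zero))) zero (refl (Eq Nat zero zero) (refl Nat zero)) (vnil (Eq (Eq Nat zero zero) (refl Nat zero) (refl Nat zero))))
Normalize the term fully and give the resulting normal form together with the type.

reduced normal form:
  vcons (Eq (Eq Nat zero zero) (refl Nat zero) (refl Nat zero)) (succ zero) (refl (Eq Nat zero zero) (refl Nat zero)) (vcons (Eq (Eq Nat zero zero) (refl Nat zero) (refl Nat zero)) zero (refl (Eq Nat zero zero) (refl Nat zero)) (vnil (Eq (Eq Nat zero zero) (refl Nat zero) (refl Nat zero))))
the term's type:
  Vec (Eq (Eq Nat zero zero) (refl Nat zero) (refl Nat zero)) (succ (succ zero))
observation: reduction starts at an elimNat iota-redex, and 8 normal-order steps reach the normal form.


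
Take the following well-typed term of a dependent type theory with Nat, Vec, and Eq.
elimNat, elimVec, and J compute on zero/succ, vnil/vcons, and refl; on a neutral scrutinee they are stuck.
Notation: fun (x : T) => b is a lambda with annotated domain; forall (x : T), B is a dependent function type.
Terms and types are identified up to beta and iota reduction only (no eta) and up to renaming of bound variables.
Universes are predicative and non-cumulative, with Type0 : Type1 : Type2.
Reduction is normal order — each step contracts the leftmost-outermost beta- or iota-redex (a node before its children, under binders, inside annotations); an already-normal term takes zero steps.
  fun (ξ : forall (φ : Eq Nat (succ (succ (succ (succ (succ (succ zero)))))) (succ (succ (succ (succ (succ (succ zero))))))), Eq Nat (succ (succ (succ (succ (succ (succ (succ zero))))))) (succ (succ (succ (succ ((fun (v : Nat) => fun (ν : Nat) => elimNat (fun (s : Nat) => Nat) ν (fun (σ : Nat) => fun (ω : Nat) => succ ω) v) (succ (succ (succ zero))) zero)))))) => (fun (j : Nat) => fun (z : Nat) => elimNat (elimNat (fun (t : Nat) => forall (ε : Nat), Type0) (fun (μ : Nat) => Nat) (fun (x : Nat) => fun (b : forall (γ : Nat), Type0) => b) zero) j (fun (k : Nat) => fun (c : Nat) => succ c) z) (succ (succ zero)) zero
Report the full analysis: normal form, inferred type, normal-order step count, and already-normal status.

reduced normal form:
  fun (ξ : forall (φ : Eq Nat (succ (succ (succ (succ (succ (succ zero)))))) (succ (succ (succ (succ (succ (succ zero))))))), Eq Nat (succ (succ (succ (succ (succ (succ (succ zero))))))) (succ (succ (succ (succ (succ (succ (succ zero)))))))) => succ (succ zero)
type:
  forall (ξ : forall (φ : Eq Nat (succ (succ (succ (succ (succ (succ zero)))))) (succ (succ (succ (succ (succ (succ zero))))))), Eq Nat (succ (succ (succ (succ (succ (succ (succ zero))))))) (succ (succ (succ (succ (succ (succ (succ zero)))))))), Nat
reduction steps (normal order): 15
started in normal form: no
first contracted redex: a beta-redex


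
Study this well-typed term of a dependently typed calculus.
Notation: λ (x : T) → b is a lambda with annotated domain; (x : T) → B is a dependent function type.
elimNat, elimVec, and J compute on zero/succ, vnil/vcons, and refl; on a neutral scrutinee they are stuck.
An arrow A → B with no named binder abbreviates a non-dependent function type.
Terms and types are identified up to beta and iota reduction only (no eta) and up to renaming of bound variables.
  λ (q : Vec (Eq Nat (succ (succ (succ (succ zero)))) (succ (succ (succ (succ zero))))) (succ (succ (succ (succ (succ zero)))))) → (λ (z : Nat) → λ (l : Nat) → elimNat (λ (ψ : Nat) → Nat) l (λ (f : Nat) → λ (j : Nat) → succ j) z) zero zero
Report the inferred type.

type:
  Vec (Eq Nat (succ (succ (succ (succ zero)))) (succ (succ (succ (succ zero))))) (succ (succ (succ (succ (succ zero))))) → Nat


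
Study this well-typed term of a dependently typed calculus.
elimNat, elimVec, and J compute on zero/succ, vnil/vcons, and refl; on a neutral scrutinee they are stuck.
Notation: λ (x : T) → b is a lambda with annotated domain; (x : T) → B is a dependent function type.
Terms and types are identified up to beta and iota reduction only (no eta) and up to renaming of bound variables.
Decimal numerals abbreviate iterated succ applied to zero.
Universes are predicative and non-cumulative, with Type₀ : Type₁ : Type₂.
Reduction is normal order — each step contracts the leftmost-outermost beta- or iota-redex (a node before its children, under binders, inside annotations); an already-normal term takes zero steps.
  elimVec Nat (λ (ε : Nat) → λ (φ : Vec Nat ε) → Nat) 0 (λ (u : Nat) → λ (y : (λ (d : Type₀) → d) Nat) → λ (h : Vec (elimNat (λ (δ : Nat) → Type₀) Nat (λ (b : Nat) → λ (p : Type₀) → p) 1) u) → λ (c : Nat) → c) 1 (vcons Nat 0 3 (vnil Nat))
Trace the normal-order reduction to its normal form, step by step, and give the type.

normal-order reduction:
  elimVec Nat (λ (ε : Nat) → λ (φ : Vec Nat ε) → Nat) 0 (λ (u : Nat) → λ (y : (λ (d : Type₀) → d) Nat) → λ (h : Vec (elimNat (λ (δ : Nat) → Type₀) Nat (λ (b : Nat) → λ (p : Type₀) → p) 1) u) → λ (c : Nat) → c) 1 (vcons Nat 0 3 (vnil Nat))
  ~> (λ (ε : Nat) → λ (φ : (λ (u : Type₀) → u) Nat) → λ (y : Vec (elimNat (λ (d : Nat) → Type₀) Nat (λ (h : Nat) → λ (δ : Type₀) → δ) 1) ε) → λ (b : Nat) → b) 0 3 (vnil Nat) (elimVec Nat (λ (p : Nat) → λ (c : Vec Nat p) → Nat) 0 (λ (w : Nat) → λ (χ : (λ (l : Type₀) → l) Nat) → λ (β : Vec (elimNat (λ (ψ : Nat) → Type₀) Nat (λ (z : Nat) → λ (o : Type₀) → o) 1) w) → λ (g : Nat) → g) 0 (vnil Nat))
  ~> (λ (ε : (λ (φ : Type₀) → φ) Nat) → λ (u : Vec (elimNat (λ (y : Nat) → Type₀) Nat (λ (d : Nat) → λ (h : Type₀) → h) 1) 0) → λ (δ : Nat) → δ) 3 (vnil Nat) (elimVec Nat (λ (b : Nat) → λ (p : Vec Nat b) → Nat) 0 (λ (c : Nat) → λ (w : (λ (χ : Type₀) → χ) Nat) → λ (l : Vec (elimNat (λ (β : Nat) → Type₀) Nat (λ (ψ : Nat) → λ (z : Type₀) → z) 1) c) → λ (o : Nat) → o) 0 (vnil Nat))
  ~> (λ (ε : Vec (elimNat (λ (φ : Nat) → Type₀) Nat (λ (u : Nat) → λ (y : Type₀) → y) 1) 0) → λ (d : Nat) → d) (vnil Nat) (elimVec Nat (λ (h : Nat) → λ (δ : Vec Nat h) → Nat) 0 (λ (b : Nat) → λ (p : (λ (c : Type₀) → c) Nat) → λ (w : Vec (elimNat (λ (χ : Nat) → Type₀) Nat (λ (l : Nat) → λ (β : Type₀) → β) 1) b) → λ (ψ : Nat) → ψ) 0 (vnil Nat))
  ~> (λ (ε : Nat) → ε) (elimVec Nat (λ (φ : Nat) → λ (u : Vec Nat φ) → Nat) 0 (λ (y : Nat) → λ (d : (λ (h : Type₀) → h) Nat) → λ (δ : Vec (elimNat (λ (b : Nat) → Type₀) Nat (λ (p : Nat) → λ (c : Type₀) → c) 1) y) → λ (w : Nat) → w) 0 (vnil Nat))
  ~> elimVec Nat (λ (ε : Nat) → λ (φ : Vec Nat ε) → Nat) 0 (λ (u : Nat) → λ (y : (λ (d : Type₀) → d) Nat) → λ (h : Vec (elimNat (λ (δ : Nat) → Type₀) Nat (λ (b : Nat) → λ (p : Type₀) → p) 1) u) → λ (c : Nat) → c) 0 (vnil Nat)
  ~> 0
the term's type:
  Nat


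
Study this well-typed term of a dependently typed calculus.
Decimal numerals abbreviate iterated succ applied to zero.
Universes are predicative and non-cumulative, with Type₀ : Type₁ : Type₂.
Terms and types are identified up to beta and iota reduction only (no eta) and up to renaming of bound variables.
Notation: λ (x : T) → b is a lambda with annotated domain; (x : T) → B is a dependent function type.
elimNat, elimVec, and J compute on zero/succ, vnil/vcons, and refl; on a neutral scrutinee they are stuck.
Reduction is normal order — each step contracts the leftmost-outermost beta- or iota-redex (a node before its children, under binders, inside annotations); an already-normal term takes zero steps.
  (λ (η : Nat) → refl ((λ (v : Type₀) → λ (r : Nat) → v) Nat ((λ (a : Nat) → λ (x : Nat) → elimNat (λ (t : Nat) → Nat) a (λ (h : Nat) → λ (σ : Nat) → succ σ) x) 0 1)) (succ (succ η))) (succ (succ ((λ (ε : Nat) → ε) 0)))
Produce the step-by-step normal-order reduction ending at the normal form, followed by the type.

normal-order reduction sequence:
  (λ (η : Nat) → refl ((λ (v : Type₀) → λ (r : Nat) → v) Nat ((λ (a : Nat) → λ (x : Nat) → elimNat (λ (t : Nat) → Nat) a (λ (h : Nat) → λ (σ : Nat) → succ σ) x) 0 1)) (succ (succ η))) (succ (succ ((λ (ε : Nat) → ε) 0)))
  ~> refl ((λ (η : Type₀) → λ (v : Nat) → η) Nat ((λ (r : Nat) → λ (a : Nat) → elimNat (λ (x : Nat) → Nat) r (λ (t : Nat) → λ (h : Nat) → succ h) a) 0 1)) (succ (succ (succ (succ ((λ (σ : Nat) → σ) 0)))))
  ~> refl ((λ (η : Nat) → Nat) ((λ (v : Nat) → λ (r : Nat) → elimNat (λ (a : Nat) → Nat) v (λ (x : Nat) → λ (t : Nat) → succ t) r) 0 1)) (succ (succ (succ (succ ((λ (h : Nat) → h) 0)))))
  ~> refl Nat (succ (succ (succ (succ ((λ (η : Nat) → η) 0)))))
  ~> refl Nat 4
inferred type:
  Eq Nat 4 4


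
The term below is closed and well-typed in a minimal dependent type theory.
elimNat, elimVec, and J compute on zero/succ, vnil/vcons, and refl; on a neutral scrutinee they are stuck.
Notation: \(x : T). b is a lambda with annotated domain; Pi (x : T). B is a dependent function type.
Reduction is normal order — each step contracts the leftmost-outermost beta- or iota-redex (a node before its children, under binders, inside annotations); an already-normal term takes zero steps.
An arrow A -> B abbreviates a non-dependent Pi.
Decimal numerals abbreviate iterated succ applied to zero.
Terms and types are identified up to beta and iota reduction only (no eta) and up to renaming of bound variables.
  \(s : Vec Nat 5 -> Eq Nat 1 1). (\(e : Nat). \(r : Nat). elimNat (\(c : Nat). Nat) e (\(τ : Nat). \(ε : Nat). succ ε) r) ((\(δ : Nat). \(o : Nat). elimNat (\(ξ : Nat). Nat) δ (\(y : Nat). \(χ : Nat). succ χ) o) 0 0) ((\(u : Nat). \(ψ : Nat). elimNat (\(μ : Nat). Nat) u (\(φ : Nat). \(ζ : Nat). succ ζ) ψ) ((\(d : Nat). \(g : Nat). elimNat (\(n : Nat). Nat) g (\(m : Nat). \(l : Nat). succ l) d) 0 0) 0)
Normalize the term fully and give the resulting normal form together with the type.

normal form:
  \(s : Vec Nat 5 -> Eq Nat 1 1). 0
inferred type:
  (Vec Nat 5 -> Eq Nat 1 1) -> Nat
observation: the first redex contracted is a beta-redex; the normal form is reached in 12 normal-order steps.


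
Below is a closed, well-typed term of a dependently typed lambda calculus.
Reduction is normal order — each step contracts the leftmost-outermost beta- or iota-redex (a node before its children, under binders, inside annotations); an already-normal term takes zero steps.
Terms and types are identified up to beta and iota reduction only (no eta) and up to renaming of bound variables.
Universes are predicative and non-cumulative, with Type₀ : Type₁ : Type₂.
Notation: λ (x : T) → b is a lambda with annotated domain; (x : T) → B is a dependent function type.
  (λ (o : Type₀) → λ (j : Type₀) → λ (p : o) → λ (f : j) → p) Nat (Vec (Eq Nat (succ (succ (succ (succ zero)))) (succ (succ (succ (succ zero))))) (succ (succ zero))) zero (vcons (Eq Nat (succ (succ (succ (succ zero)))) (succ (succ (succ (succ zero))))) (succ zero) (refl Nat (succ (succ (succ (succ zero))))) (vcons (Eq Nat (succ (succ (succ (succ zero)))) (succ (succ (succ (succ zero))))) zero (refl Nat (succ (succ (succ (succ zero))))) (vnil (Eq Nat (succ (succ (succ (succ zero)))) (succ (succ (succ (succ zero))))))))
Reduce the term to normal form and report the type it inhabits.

resulting normal form:
  zero
type:
  Nat
observation: 4 normal-order steps separate the term from its normal form.


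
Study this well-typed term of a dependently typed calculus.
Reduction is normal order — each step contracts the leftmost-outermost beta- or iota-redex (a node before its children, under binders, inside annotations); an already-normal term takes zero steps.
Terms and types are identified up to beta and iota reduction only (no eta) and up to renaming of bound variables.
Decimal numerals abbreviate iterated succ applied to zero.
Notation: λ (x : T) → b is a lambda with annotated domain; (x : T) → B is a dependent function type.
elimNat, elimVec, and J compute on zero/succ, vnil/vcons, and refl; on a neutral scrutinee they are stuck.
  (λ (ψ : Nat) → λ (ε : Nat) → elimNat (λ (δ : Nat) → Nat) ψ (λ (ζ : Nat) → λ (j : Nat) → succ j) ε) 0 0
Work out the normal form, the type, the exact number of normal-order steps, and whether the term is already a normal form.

reduced normal form:
  0
the term's type:
  Nat
steps to reach normal form (normal order): 3
started in normal form: no
first contracted redex: a beta-redex


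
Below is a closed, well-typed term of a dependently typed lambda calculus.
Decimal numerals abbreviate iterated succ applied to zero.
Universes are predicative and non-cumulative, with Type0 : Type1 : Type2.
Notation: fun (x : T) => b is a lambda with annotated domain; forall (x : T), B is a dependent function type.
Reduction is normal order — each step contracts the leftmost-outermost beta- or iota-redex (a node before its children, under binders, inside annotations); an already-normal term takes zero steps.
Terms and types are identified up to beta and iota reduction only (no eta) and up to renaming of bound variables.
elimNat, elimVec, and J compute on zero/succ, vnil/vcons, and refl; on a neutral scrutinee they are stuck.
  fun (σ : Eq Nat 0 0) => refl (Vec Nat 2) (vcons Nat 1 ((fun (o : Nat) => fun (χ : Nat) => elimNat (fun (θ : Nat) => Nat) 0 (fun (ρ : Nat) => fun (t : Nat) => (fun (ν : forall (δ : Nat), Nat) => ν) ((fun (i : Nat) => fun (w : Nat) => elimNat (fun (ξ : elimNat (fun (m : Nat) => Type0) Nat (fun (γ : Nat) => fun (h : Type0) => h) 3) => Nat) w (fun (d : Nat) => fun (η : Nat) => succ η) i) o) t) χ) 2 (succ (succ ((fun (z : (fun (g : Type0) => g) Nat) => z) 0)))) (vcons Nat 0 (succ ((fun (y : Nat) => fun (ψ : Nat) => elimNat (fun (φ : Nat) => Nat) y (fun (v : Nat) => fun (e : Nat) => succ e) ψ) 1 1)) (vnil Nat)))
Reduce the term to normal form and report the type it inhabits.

reduced normal form:
  fun (σ : Eq Nat 0 0) => refl (Vec Nat 2) (vcons Nat 1 4 (vcons Nat 0 3 (vnil Nat)))
inferred type:
  forall (σ : Eq Nat 0 0), Eq (Vec Nat 2) (vcons Nat 1 4 (vcons Nat 0 3 (vnil Nat))) (vcons Nat 1 4 (vcons Nat 0 3 (vnil Nat)))
observation: 46 normal-order steps normalize the term, beginning with a beta-redex.


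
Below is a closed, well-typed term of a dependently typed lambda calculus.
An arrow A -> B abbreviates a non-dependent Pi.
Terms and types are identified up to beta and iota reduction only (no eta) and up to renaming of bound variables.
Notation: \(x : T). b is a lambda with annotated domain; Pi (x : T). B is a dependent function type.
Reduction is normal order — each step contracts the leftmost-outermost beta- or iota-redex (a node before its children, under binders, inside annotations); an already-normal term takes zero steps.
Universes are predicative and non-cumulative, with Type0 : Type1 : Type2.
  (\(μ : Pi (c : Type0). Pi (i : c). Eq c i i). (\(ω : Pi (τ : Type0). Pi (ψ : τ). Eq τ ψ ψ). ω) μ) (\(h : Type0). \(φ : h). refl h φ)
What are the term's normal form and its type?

resulting normal form:
  \(μ : Type0). \(c : μ). refl μ c
the term's type:
  Pi (μ : Type0). Pi (c : μ). Eq μ c c
observation: the leftmost-outermost redex is a beta-redex, and normalization takes 2 steps.


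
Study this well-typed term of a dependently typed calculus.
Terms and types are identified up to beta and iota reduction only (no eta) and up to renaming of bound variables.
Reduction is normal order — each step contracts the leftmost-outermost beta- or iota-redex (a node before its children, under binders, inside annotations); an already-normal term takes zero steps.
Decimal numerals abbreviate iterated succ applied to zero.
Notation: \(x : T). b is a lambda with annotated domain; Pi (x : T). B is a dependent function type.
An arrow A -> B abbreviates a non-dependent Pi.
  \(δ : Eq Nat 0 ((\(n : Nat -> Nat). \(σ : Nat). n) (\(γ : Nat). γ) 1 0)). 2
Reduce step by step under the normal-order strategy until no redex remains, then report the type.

normal-order reduction:
  \(δ : Eq Nat 0 ((\(n : Nat -> Nat). \(σ : Nat). n) (\(γ : Nat). γ) 1 0)). 2
  ~> \(δ : Eq Nat 0 ((\(n : Nat). \(σ : Nat). σ) 1 0)). 2
  ~> \(δ : Eq Nat 0 ((\(n : Nat). n) 0)). 2
  ~> \(δ : Eq Nat 0 0). 2
inferred type:
  Eq Nat 0 0 -> Nat


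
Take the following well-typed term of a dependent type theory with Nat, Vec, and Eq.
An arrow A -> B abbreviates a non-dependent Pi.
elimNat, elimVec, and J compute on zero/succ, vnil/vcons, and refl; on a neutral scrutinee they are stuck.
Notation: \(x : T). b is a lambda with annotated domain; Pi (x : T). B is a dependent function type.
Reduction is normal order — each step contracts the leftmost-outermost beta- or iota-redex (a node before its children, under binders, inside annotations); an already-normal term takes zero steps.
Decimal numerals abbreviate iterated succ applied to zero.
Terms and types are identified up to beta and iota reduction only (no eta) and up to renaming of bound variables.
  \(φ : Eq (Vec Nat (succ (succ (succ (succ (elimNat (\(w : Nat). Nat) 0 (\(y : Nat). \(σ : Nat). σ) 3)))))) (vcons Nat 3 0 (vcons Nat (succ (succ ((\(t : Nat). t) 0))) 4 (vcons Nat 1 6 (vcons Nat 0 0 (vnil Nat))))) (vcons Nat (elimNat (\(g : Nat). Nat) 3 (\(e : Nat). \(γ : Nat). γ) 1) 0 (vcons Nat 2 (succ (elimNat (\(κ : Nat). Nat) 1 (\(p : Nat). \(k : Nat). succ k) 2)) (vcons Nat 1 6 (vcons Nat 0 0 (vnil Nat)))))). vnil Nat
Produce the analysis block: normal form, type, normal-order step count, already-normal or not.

resulting normal form:
  \(φ : Eq (Vec Nat 4) (vcons Nat 3 0 (vcons Nat 2 4 (vcons Nat 1 6 (vcons Nat 0 0 (vnil Nat))))) (vcons Nat 3 0 (vcons Nat 2 4 (vcons Nat 1 6 (vcons Nat 0 0 (vnil Nat)))))). vnil Nat
inferred type:
  Eq (Vec Nat 4) (vcons Nat 3 0 (vcons Nat 2 4 (vcons Nat 1 6 (vcons Nat 0 0 (vnil Nat))))) (vcons Nat 3 0 (vcons Nat 2 4 (vcons Nat 1 6 (vcons Nat 0 0 (vnil Nat))))) -> Vec Nat 0
steps to reach normal form (normal order): 22
started in normal form: no
first contracted redex: an elimNat iota-redex


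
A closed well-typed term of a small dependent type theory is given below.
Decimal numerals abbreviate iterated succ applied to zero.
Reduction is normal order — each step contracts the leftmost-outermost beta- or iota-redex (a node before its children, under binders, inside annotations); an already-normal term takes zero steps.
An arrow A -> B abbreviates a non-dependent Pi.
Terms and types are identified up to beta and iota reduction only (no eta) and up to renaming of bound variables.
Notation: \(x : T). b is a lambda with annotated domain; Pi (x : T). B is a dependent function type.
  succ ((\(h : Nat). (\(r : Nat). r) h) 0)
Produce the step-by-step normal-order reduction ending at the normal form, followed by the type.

normal-order reduction sequence:
  succ ((\(h : Nat). (\(r : Nat). r) h) 0)
  ~> succ ((\(h : Nat). h) 0)
  ~> 1
the term's type:
  Nat


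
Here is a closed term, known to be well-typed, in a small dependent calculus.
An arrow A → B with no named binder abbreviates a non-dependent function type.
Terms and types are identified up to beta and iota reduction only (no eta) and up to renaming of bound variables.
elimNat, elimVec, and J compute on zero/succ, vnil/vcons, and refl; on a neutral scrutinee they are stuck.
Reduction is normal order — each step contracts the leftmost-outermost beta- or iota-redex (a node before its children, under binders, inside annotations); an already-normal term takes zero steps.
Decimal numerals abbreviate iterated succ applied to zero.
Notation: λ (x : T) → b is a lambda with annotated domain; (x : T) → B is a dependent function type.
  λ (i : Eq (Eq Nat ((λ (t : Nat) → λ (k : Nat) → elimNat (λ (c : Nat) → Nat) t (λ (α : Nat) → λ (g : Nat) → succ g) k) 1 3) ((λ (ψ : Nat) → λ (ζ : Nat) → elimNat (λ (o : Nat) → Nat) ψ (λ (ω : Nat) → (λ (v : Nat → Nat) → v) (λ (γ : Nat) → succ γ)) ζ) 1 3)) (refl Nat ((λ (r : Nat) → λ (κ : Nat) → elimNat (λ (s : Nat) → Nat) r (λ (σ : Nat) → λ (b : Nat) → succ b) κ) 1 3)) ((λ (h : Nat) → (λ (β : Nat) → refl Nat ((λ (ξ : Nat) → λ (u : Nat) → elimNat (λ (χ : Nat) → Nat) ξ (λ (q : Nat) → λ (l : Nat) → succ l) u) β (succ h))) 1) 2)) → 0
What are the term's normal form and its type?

resulting normal form:
  λ (i : Eq (Eq Nat 4 4) (refl Nat 4) (refl Nat 4)) → 0
type:
  Eq (Eq Nat 4 4) (refl Nat 4) (refl Nat 4) → Nat
observation: contracting a beta-redex first, the term normalizes in 53 steps.


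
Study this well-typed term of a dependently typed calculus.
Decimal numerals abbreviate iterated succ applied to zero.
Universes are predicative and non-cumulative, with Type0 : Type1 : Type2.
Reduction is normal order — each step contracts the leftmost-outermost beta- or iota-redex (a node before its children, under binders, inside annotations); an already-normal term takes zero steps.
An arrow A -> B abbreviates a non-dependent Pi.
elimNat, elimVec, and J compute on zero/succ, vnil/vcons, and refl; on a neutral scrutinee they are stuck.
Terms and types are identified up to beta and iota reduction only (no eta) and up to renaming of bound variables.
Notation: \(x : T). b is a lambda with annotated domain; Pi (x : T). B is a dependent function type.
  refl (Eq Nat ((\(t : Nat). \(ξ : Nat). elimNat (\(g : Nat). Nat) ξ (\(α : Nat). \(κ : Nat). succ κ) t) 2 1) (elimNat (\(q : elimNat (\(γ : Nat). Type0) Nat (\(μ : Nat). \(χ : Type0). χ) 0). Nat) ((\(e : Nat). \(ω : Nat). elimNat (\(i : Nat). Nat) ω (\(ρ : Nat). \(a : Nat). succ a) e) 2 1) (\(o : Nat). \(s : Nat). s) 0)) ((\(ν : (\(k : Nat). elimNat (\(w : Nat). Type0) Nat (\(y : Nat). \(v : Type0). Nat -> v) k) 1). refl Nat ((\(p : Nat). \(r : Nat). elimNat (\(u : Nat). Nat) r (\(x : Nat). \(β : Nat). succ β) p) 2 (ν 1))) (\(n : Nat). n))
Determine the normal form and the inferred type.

normal form:
  refl (Eq Nat 3 3) (refl Nat 3)
inferred type:
  Eq (Eq Nat 3 3) (refl Nat 3) (refl Nat 3)
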